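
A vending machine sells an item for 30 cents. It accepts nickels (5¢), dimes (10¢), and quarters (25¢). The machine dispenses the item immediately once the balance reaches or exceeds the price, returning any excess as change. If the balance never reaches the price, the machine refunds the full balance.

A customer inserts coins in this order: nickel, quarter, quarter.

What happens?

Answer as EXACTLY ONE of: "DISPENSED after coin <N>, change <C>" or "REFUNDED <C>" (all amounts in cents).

Price: 30¢
Coin 1 (nickel, 5¢): balance = 5¢
Coin 2 (quarter, 25¢): balance = 30¢
  → balance >= price → DISPENSE, change = 30 - 30 = 0¢

Answer: DISPENSED after coin 2, change 0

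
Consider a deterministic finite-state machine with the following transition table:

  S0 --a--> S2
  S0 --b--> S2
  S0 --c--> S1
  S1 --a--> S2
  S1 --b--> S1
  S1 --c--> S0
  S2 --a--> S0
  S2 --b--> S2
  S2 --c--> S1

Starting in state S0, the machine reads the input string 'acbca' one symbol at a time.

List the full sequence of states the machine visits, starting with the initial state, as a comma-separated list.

Answer: S0, S2, S1, S1, S0, S2

Derivation:
Start: S0
  read 'a': S0 --a--> S2
  read 'c': S2 --c--> S1
  read 'b': S1 --b--> S1
  read 'c': S1 --c--> S0
  read 'a': S0 --a--> S2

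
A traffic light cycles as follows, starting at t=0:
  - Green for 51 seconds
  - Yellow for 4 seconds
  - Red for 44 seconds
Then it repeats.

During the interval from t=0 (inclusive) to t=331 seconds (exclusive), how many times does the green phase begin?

Answer: 4

Derivation:
Cycle = 51+4+44 = 99s
green phase starts at t = k*99 + 0 for k=0,1,2,...
Need k*99+0 < 331 → k < 3.343
k ∈ {0, ..., 3} → 4 starts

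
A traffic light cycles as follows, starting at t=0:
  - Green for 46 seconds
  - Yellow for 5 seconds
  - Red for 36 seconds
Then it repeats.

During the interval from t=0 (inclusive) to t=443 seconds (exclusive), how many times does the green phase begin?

Answer: 6

Derivation:
Cycle = 46+5+36 = 87s
green phase starts at t = k*87 + 0 for k=0,1,2,...
Need k*87+0 < 443 → k < 5.092
k ∈ {0, ..., 5} → 6 starts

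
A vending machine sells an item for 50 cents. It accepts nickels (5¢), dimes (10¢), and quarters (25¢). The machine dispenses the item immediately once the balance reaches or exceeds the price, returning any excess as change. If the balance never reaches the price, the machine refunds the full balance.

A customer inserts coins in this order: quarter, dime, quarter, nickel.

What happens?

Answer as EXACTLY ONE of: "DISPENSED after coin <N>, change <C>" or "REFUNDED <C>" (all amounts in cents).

Price: 50¢
Coin 1 (quarter, 25¢): balance = 25¢
Coin 2 (dime, 10¢): balance = 35¢
Coin 3 (quarter, 25¢): balance = 60¢
  → balance >= price → DISPENSE, change = 60 - 50 = 10¢

Answer: DISPENSED after coin 3, change 10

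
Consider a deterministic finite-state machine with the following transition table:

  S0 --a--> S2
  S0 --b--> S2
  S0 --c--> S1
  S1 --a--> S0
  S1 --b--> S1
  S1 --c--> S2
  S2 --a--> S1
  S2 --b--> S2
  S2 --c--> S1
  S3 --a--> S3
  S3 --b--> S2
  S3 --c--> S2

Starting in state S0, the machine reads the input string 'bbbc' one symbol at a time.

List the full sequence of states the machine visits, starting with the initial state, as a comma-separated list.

Answer: S0, S2, S2, S2, S1

Derivation:
Start: S0
  read 'b': S0 --b--> S2
  read 'b': S2 --b--> S2
  read 'b': S2 --b--> S2
  read 'c': S2 --c--> S1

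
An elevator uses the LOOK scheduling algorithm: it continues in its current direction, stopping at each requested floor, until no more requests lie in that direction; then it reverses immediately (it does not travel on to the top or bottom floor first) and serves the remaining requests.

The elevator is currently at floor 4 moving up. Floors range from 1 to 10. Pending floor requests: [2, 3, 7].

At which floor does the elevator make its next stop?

Answer: 7

Derivation:
Current floor: 4, direction: up
Requests above: [7]
Requests below: [2, 3]
Moving up and requests lie above → nearest above is min([7]) = 7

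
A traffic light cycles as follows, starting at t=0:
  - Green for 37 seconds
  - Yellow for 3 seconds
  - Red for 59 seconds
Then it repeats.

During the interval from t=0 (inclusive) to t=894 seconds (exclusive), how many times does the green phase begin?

Answer: 10

Derivation:
Cycle = 37+3+59 = 99s
green phase starts at t = k*99 + 0 for k=0,1,2,...
Need k*99+0 < 894 → k < 9.030
k ∈ {0, ..., 9} → 10 starts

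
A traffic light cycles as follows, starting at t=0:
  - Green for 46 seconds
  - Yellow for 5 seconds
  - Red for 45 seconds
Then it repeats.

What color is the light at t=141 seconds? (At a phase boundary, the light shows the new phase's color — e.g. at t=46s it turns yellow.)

Cycle length = 46 + 5 + 45 = 96s
t = 141, phase_t = 141 mod 96 = 45
45 < 46 (green end) → GREEN

Answer: green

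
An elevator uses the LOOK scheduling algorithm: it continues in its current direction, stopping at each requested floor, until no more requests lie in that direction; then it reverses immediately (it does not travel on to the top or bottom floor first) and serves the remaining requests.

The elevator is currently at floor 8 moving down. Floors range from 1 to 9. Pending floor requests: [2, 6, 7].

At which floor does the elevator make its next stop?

Current floor: 8, direction: down
Requests above: []
Requests below: [2, 6, 7]
Moving down and requests lie below → nearest below is max([2, 6, 7]) = 7

Answer: 7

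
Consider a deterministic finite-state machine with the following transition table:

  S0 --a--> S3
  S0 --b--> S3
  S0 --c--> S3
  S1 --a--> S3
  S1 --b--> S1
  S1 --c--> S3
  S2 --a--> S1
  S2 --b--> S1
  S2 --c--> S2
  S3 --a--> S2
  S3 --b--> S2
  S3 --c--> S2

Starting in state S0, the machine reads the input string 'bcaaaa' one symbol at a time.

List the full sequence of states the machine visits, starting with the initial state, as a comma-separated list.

Start: S0
  read 'b': S0 --b--> S3
  read 'c': S3 --c--> S2
  read 'a': S2 --a--> S1
  read 'a': S1 --a--> S3
  read 'a': S3 --a--> S2
  read 'a': S2 --a--> S1

Answer: S0, S3, S2, S1, S3, S2, S1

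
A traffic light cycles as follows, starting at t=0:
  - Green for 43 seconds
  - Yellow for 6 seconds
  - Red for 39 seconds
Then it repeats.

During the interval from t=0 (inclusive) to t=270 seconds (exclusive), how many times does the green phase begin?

Cycle = 43+6+39 = 88s
green phase starts at t = k*88 + 0 for k=0,1,2,...
Need k*88+0 < 270 → k < 3.068
k ∈ {0, ..., 3} → 4 starts

Answer: 4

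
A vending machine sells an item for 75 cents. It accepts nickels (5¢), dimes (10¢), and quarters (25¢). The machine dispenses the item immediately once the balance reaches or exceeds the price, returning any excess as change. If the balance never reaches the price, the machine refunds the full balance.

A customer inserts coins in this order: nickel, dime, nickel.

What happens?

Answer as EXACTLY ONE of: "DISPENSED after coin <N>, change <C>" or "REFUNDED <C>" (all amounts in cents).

Price: 75¢
Coin 1 (nickel, 5¢): balance = 5¢
Coin 2 (dime, 10¢): balance = 15¢
Coin 3 (nickel, 5¢): balance = 20¢
All coins inserted, balance 20¢ < price 75¢ → REFUND 20¢

Answer: REFUNDED 20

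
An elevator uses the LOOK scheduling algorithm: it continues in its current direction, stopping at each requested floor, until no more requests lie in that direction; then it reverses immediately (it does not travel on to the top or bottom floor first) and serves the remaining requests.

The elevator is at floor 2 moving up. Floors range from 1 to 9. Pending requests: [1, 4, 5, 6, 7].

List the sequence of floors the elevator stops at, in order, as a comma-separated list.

Current: 2, moving UP
Serve above first (ascending): [4, 5, 6, 7]
Then reverse, serve below (descending): [1]

Answer: 4, 5, 6, 7, 1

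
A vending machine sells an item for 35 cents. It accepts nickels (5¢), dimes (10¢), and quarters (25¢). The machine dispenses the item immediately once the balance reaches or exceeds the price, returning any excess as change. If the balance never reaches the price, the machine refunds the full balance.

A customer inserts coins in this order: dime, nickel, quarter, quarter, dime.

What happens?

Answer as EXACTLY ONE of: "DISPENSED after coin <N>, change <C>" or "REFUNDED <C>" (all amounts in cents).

Price: 35¢
Coin 1 (dime, 10¢): balance = 10¢
Coin 2 (nickel, 5¢): balance = 15¢
Coin 3 (quarter, 25¢): balance = 40¢
  → balance >= price → DISPENSE, change = 40 - 35 = 5¢

Answer: DISPENSED after coin 3, change 5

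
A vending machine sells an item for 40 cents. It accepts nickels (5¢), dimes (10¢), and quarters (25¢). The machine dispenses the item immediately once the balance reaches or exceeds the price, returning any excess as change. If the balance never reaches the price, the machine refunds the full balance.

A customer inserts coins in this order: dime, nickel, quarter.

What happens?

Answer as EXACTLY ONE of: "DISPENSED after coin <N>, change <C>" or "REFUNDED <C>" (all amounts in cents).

Price: 40¢
Coin 1 (dime, 10¢): balance = 10¢
Coin 2 (nickel, 5¢): balance = 15¢
Coin 3 (quarter, 25¢): balance = 40¢
  → balance >= price → DISPENSE, change = 40 - 40 = 0¢

Answer: DISPENSED after coin 3, change 0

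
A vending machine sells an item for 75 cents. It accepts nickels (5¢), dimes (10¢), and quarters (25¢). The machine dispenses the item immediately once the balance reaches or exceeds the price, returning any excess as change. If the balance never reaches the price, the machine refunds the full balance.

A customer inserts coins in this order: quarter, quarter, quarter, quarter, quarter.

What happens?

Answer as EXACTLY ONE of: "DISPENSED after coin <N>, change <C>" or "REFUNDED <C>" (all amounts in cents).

Answer: DISPENSED after coin 3, change 0

Derivation:
Price: 75¢
Coin 1 (quarter, 25¢): balance = 25¢
Coin 2 (quarter, 25¢): balance = 50¢
Coin 3 (quarter, 25¢): balance = 75¢
  → balance >= price → DISPENSE, change = 75 - 75 = 0¢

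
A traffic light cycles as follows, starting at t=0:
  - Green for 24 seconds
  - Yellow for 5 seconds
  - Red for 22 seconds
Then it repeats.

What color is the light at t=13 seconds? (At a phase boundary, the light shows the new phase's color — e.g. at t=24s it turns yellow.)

Answer: green

Derivation:
Cycle length = 24 + 5 + 22 = 51s
t = 13, phase_t = 13 mod 51 = 13
13 < 24 (green end) → GREEN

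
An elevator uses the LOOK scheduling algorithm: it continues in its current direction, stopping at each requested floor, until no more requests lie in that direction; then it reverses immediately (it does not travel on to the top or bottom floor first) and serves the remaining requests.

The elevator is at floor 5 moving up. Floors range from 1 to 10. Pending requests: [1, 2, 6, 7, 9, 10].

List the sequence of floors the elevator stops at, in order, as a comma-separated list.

Current: 5, moving UP
Serve above first (ascending): [6, 7, 9, 10]
Then reverse, serve below (descending): [2, 1]

Answer: 6, 7, 9, 10, 2, 1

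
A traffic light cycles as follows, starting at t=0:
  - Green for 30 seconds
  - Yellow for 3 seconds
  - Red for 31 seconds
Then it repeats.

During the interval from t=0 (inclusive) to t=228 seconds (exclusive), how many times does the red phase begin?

Cycle = 30+3+31 = 64s
red phase starts at t = k*64 + 33 for k=0,1,2,...
Need k*64+33 < 228 → k < 3.047
k ∈ {0, ..., 3} → 4 starts

Answer: 4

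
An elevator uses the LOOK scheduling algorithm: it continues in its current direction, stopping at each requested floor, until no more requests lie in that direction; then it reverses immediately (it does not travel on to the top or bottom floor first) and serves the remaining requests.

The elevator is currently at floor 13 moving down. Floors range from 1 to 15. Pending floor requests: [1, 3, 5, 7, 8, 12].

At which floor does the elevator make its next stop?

Current floor: 13, direction: down
Requests above: []
Requests below: [1, 3, 5, 7, 8, 12]
Moving down and requests lie below → nearest below is max([1, 3, 5, 7, 8, 12]) = 12

Answer: 12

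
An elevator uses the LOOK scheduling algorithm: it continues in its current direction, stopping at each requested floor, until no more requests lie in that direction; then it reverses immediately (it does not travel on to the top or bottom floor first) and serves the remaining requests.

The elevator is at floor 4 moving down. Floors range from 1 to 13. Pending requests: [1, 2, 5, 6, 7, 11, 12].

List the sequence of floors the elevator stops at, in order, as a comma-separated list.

Current: 4, moving DOWN
Serve below first (descending): [2, 1]
Then reverse, serve above (ascending): [5, 6, 7, 11, 12]

Answer: 2, 1, 5, 6, 7, 11, 12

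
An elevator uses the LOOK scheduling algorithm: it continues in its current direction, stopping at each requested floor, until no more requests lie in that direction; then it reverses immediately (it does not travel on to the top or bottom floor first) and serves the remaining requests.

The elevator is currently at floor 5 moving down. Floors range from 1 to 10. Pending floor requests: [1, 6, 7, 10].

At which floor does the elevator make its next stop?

Answer: 1

Derivation:
Current floor: 5, direction: down
Requests above: [6, 7, 10]
Requests below: [1]
Moving down and requests lie below → nearest below is max([1]) = 1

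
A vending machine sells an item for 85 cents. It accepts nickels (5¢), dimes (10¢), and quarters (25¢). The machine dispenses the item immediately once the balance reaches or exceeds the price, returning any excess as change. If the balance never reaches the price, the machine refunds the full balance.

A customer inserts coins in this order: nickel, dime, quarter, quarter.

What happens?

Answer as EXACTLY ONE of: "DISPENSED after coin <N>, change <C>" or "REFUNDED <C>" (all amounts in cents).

Price: 85¢
Coin 1 (nickel, 5¢): balance = 5¢
Coin 2 (dime, 10¢): balance = 15¢
Coin 3 (quarter, 25¢): balance = 40¢
Coin 4 (quarter, 25¢): balance = 65¢
All coins inserted, balance 65¢ < price 85¢ → REFUND 65¢

Answer: REFUNDED 65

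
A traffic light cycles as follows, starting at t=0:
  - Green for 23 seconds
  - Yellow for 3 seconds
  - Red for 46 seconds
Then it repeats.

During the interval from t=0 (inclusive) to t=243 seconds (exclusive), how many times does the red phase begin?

Answer: 4

Derivation:
Cycle = 23+3+46 = 72s
red phase starts at t = k*72 + 26 for k=0,1,2,...
Need k*72+26 < 243 → k < 3.014
k ∈ {0, ..., 3} → 4 starts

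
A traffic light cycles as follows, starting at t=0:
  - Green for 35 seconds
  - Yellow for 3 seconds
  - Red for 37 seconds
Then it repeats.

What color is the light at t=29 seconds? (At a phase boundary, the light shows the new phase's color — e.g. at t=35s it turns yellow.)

Cycle length = 35 + 3 + 37 = 75s
t = 29, phase_t = 29 mod 75 = 29
29 < 35 (green end) → GREEN

Answer: green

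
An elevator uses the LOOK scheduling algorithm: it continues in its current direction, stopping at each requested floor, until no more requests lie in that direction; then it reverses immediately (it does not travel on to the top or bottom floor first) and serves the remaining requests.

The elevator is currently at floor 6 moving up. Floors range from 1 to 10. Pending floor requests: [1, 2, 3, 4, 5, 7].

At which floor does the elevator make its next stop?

Current floor: 6, direction: up
Requests above: [7]
Requests below: [1, 2, 3, 4, 5]
Moving up and requests lie above → nearest above is min([7]) = 7

Answer: 7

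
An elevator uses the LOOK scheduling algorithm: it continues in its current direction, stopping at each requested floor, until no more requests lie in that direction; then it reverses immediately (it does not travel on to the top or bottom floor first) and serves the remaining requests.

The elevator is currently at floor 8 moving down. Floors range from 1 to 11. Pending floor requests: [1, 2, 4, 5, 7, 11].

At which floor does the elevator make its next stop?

Answer: 7

Derivation:
Current floor: 8, direction: down
Requests above: [11]
Requests below: [1, 2, 4, 5, 7]
Moving down and requests lie below → nearest below is max([1, 2, 4, 5, 7]) = 7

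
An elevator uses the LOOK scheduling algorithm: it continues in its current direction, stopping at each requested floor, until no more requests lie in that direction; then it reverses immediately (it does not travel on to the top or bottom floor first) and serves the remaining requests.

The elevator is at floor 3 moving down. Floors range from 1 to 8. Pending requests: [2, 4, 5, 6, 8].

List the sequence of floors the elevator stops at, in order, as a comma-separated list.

Current: 3, moving DOWN
Serve below first (descending): [2]
Then reverse, serve above (ascending): [4, 5, 6, 8]

Answer: 2, 4, 5, 6, 8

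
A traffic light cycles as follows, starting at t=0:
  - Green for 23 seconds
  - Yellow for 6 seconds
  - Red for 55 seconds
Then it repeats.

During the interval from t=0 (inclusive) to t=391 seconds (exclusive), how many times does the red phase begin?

Answer: 5

Derivation:
Cycle = 23+6+55 = 84s
red phase starts at t = k*84 + 29 for k=0,1,2,...
Need k*84+29 < 391 → k < 4.310
k ∈ {0, ..., 4} → 5 starts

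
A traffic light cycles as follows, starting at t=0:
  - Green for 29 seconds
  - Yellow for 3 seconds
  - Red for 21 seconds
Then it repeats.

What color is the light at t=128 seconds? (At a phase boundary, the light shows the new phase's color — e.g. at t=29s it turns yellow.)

Cycle length = 29 + 3 + 21 = 53s
t = 128, phase_t = 128 mod 53 = 22
22 < 29 (green end) → GREEN

Answer: green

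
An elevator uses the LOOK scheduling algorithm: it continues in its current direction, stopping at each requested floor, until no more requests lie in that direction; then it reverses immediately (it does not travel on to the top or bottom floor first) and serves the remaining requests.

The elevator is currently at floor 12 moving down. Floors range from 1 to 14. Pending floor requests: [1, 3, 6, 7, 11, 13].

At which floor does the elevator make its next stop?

Current floor: 12, direction: down
Requests above: [13]
Requests below: [1, 3, 6, 7, 11]
Moving down and requests lie below → nearest below is max([1, 3, 6, 7, 11]) = 11

Answer: 11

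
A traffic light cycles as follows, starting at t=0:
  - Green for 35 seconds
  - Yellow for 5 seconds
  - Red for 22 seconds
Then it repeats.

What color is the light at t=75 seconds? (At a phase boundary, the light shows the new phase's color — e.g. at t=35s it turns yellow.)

Answer: green

Derivation:
Cycle length = 35 + 5 + 22 = 62s
t = 75, phase_t = 75 mod 62 = 13
13 < 35 (green end) → GREEN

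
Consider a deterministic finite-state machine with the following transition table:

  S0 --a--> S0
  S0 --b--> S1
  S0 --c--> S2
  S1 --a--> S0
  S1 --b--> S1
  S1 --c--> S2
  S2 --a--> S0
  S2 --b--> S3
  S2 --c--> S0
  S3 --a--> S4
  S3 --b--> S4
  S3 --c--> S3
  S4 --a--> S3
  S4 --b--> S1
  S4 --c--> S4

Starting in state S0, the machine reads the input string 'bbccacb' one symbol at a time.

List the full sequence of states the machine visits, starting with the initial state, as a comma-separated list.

Start: S0
  read 'b': S0 --b--> S1
  read 'b': S1 --b--> S1
  read 'c': S1 --c--> S2
  read 'c': S2 --c--> S0
  read 'a': S0 --a--> S0
  read 'c': S0 --c--> S2
  read 'b': S2 --b--> S3

Answer: S0, S1, S1, S2, S0, S0, S2, S3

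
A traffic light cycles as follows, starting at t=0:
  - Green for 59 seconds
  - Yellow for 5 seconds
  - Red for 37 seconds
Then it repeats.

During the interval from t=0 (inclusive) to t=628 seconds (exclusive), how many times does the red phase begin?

Cycle = 59+5+37 = 101s
red phase starts at t = k*101 + 64 for k=0,1,2,...
Need k*101+64 < 628 → k < 5.584
k ∈ {0, ..., 5} → 6 starts

Answer: 6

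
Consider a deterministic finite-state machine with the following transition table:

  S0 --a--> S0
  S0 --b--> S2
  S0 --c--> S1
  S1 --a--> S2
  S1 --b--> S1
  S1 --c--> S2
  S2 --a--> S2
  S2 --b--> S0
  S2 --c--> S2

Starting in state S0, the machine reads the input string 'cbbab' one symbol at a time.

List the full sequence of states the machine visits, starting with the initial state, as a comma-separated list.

Answer: S0, S1, S1, S1, S2, S0

Derivation:
Start: S0
  read 'c': S0 --c--> S1
  read 'b': S1 --b--> S1
  read 'b': S1 --b--> S1
  read 'a': S1 --a--> S2
  read 'b': S2 --b--> S0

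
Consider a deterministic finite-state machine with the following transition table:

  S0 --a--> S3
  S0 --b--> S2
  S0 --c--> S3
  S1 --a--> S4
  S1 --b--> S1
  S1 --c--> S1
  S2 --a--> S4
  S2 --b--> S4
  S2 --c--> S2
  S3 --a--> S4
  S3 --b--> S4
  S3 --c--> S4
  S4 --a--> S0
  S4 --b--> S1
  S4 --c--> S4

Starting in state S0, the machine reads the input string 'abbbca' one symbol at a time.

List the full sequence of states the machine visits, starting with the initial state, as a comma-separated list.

Start: S0
  read 'a': S0 --a--> S3
  read 'b': S3 --b--> S4
  read 'b': S4 --b--> S1
  read 'b': S1 --b--> S1
  read 'c': S1 --c--> S1
  read 'a': S1 --a--> S4

Answer: S0, S3, S4, S1, S1, S1, S4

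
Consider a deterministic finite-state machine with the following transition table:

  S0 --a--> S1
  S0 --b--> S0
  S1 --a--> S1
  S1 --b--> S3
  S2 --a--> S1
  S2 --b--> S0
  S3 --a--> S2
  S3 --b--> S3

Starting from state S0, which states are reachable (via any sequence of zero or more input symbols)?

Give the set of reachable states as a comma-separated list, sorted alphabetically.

BFS from S0:
  visit S0: S0--a-->S1 (new), S0--b-->S0 (seen)
  visit S1: S1--a-->S1 (seen), S1--b-->S3 (new)
  visit S3: S3--a-->S2 (new), S3--b-->S3 (seen)
  visit S2: S2--a-->S1 (seen), S2--b-->S0 (seen)

Answer: S0, S1, S2, S3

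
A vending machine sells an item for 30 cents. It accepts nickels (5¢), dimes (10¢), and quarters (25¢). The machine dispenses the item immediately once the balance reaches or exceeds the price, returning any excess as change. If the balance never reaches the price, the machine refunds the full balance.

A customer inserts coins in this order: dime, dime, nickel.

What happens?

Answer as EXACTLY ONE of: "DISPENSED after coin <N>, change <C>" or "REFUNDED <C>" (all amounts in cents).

Answer: REFUNDED 25

Derivation:
Price: 30¢
Coin 1 (dime, 10¢): balance = 10¢
Coin 2 (dime, 10¢): balance = 20¢
Coin 3 (nickel, 5¢): balance = 25¢
All coins inserted, balance 25¢ < price 30¢ → REFUND 25¢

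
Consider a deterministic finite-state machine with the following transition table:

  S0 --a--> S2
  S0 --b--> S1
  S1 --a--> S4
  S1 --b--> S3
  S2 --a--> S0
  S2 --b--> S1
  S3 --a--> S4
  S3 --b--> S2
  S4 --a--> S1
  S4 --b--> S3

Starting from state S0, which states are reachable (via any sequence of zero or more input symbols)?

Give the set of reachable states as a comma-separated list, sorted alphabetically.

Answer: S0, S1, S2, S3, S4

Derivation:
BFS from S0:
  visit S0: S0--a-->S2 (new), S0--b-->S1 (new)
  visit S2: S2--a-->S0 (seen), S2--b-->S1 (seen)
  visit S1: S1--a-->S4 (new), S1--b-->S3 (new)
  visit S4: S4--a-->S1 (seen), S4--b-->S3 (seen)
  visit S3: S3--a-->S4 (seen), S3--b-->S2 (seen)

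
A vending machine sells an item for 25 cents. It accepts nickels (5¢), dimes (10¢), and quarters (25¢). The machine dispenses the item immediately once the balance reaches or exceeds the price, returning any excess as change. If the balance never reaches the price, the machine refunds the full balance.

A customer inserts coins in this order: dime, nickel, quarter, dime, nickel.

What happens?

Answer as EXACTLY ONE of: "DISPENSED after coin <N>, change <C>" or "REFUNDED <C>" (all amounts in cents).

Answer: DISPENSED after coin 3, change 15

Derivation:
Price: 25¢
Coin 1 (dime, 10¢): balance = 10¢
Coin 2 (nickel, 5¢): balance = 15¢
Coin 3 (quarter, 25¢): balance = 40¢
  → balance >= price → DISPENSE, change = 40 - 25 = 15¢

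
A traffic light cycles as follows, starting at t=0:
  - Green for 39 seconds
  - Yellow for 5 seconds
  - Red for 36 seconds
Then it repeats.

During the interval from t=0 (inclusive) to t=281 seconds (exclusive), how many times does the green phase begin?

Answer: 4

Derivation:
Cycle = 39+5+36 = 80s
green phase starts at t = k*80 + 0 for k=0,1,2,...
Need k*80+0 < 281 → k < 3.513
k ∈ {0, ..., 3} → 4 starts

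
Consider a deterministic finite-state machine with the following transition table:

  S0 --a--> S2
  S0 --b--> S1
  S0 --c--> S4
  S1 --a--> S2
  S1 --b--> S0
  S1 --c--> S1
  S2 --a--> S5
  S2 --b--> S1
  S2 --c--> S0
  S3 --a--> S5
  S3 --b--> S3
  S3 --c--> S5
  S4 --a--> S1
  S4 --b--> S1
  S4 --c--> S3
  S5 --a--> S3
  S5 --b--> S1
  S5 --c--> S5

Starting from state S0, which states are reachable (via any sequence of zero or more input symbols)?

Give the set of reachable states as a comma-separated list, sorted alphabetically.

BFS from S0:
  visit S0: S0--a-->S2 (new), S0--b-->S1 (new), S0--c-->S4 (new)
  visit S2: S2--a-->S5 (new), S2--b-->S1 (seen), S2--c-->S0 (seen)
  visit S1: S1--a-->S2 (seen), S1--b-->S0 (seen), S1--c-->S1 (seen)
  visit S4: S4--a-->S1 (seen), S4--b-->S1 (seen), S4--c-->S3 (new)
  visit S5: S5--a-->S3 (seen), S5--b-->S1 (seen), S5--c-->S5 (seen)
  visit S3: S3--a-->S5 (seen), S3--b-->S3 (seen), S3--c-->S5 (seen)

Answer: S0, S1, S2, S3, S4, S5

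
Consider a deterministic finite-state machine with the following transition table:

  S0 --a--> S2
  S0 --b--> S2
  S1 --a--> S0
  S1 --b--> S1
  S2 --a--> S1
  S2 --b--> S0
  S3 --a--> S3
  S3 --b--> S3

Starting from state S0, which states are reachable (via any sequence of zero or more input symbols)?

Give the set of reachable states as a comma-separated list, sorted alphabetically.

Answer: S0, S1, S2

Derivation:
BFS from S0:
  visit S0: S0--a-->S2 (new), S0--b-->S2 (seen)
  visit S2: S2--a-->S1 (new), S2--b-->S0 (seen)
  visit S1: S1--a-->S0 (seen), S1--b-->S1 (seen)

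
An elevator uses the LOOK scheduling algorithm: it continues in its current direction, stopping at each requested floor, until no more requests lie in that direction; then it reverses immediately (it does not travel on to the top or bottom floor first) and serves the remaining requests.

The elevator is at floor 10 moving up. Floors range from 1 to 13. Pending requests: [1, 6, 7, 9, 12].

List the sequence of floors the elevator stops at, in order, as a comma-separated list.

Current: 10, moving UP
Serve above first (ascending): [12]
Then reverse, serve below (descending): [9, 7, 6, 1]

Answer: 12, 9, 7, 6, 1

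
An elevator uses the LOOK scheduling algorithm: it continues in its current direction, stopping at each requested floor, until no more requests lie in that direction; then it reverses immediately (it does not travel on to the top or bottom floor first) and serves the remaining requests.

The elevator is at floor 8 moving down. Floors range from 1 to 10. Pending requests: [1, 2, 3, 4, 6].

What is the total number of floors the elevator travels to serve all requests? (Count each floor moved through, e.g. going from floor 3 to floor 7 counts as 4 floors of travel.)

Start at floor 8 moving down, LOOK stop order: [6, 4, 3, 2, 1]
  8 → 6: |6-8| = 2, total = 2
  6 → 4: |4-6| = 2, total = 4
  4 → 3: |3-4| = 1, total = 5
  3 → 2: |2-3| = 1, total = 6
  2 → 1: |1-2| = 1, total = 7

Answer: 7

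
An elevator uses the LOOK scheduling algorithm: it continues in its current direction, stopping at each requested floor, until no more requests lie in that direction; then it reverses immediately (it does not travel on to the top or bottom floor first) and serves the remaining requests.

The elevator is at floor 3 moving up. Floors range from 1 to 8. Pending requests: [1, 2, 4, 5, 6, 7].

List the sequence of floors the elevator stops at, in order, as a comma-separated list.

Answer: 4, 5, 6, 7, 2, 1

Derivation:
Current: 3, moving UP
Serve above first (ascending): [4, 5, 6, 7]
Then reverse, serve below (descending): [2, 1]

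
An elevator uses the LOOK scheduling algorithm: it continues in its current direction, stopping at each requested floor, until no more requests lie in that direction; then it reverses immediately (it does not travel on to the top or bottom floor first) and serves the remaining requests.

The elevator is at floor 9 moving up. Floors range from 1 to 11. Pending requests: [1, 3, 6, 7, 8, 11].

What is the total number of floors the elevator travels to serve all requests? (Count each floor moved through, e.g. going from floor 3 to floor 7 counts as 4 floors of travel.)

Start at floor 9 moving up, LOOK stop order: [11, 8, 7, 6, 3, 1]
  9 → 11: |11-9| = 2, total = 2
  11 → 8: |8-11| = 3, total = 5
  8 → 7: |7-8| = 1, total = 6
  7 → 6: |6-7| = 1, total = 7
  6 → 3: |3-6| = 3, total = 10
  3 → 1: |1-3| = 2, total = 12

Answer: 12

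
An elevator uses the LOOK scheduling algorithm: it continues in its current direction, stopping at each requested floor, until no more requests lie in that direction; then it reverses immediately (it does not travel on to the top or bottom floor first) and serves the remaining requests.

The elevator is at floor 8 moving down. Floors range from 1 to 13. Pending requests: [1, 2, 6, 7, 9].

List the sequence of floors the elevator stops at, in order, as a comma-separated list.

Current: 8, moving DOWN
Serve below first (descending): [7, 6, 2, 1]
Then reverse, serve above (ascending): [9]

Answer: 7, 6, 2, 1, 9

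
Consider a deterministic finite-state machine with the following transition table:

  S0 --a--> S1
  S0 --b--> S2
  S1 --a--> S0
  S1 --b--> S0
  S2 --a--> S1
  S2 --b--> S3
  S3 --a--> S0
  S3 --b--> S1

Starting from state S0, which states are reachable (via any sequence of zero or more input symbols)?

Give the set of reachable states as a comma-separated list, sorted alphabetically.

Answer: S0, S1, S2, S3

Derivation:
BFS from S0:
  visit S0: S0--a-->S1 (new), S0--b-->S2 (new)
  visit S1: S1--a-->S0 (seen), S1--b-->S0 (seen)
  visit S2: S2--a-->S1 (seen), S2--b-->S3 (new)
  visit S3: S3--a-->S0 (seen), S3--b-->S1 (seen)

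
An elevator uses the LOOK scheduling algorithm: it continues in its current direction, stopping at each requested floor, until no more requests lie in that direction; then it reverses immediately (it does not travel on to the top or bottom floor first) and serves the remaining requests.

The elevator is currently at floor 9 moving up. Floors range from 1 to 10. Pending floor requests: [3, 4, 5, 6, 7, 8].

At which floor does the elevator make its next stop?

Answer: 8

Derivation:
Current floor: 9, direction: up
Requests above: []
Requests below: [3, 4, 5, 6, 7, 8]
Moving up but no requests above → reverse; nearest below is max([3, 4, 5, 6, 7, 8]) = 8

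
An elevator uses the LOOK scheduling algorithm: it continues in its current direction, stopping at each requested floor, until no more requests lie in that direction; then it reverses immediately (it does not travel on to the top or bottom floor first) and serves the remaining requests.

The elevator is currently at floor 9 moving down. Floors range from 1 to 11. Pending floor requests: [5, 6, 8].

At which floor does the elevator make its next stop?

Current floor: 9, direction: down
Requests above: []
Requests below: [5, 6, 8]
Moving down and requests lie below → nearest below is max([5, 6, 8]) = 8

Answer: 8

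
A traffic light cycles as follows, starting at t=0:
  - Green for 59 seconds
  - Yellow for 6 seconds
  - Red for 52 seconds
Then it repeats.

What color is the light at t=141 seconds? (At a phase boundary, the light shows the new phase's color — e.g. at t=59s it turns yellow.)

Answer: green

Derivation:
Cycle length = 59 + 6 + 52 = 117s
t = 141, phase_t = 141 mod 117 = 24
24 < 59 (green end) → GREEN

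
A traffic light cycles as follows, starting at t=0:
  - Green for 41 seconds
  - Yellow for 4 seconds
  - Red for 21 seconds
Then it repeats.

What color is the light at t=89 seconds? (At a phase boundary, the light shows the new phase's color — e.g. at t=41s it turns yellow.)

Cycle length = 41 + 4 + 21 = 66s
t = 89, phase_t = 89 mod 66 = 23
23 < 41 (green end) → GREEN

Answer: green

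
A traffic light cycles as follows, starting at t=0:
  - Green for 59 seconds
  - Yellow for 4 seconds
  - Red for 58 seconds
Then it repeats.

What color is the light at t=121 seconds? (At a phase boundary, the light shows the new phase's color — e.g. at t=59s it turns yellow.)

Cycle length = 59 + 4 + 58 = 121s
t = 121, phase_t = 121 mod 121 = 0
0 < 59 (green end) → GREEN

Answer: green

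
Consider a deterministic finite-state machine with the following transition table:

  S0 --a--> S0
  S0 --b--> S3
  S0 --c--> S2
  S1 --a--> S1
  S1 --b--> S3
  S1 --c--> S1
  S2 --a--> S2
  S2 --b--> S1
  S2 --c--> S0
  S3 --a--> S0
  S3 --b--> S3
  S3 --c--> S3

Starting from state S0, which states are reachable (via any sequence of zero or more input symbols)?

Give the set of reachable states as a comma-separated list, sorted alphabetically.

Answer: S0, S1, S2, S3

Derivation:
BFS from S0:
  visit S0: S0--a-->S0 (seen), S0--b-->S3 (new), S0--c-->S2 (new)
  visit S3: S3--a-->S0 (seen), S3--b-->S3 (seen), S3--c-->S3 (seen)
  visit S2: S2--a-->S2 (seen), S2--b-->S1 (new), S2--c-->S0 (seen)
  visit S1: S1--a-->S1 (seen), S1--b-->S3 (seen), S1--c-->S1 (seen)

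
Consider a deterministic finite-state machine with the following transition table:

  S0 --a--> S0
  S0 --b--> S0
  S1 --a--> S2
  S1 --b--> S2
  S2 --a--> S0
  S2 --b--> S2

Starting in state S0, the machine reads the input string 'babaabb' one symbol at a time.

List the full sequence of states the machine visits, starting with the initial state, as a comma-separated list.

Answer: S0, S0, S0, S0, S0, S0, S0, S0

Derivation:
Start: S0
  read 'b': S0 --b--> S0
  read 'a': S0 --a--> S0
  read 'b': S0 --b--> S0
  read 'a': S0 --a--> S0
  read 'a': S0 --a--> S0
  read 'b': S0 --b--> S0
  read 'b': S0 --b--> S0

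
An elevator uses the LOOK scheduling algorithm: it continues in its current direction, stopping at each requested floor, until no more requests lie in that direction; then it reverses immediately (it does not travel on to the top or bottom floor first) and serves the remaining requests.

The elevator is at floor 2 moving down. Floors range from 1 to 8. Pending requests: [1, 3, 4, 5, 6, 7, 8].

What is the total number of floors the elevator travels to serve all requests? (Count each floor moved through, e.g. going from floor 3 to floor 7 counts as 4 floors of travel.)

Start at floor 2 moving down, LOOK stop order: [1, 3, 4, 5, 6, 7, 8]
  2 → 1: |1-2| = 1, total = 1
  1 → 3: |3-1| = 2, total = 3
  3 → 4: |4-3| = 1, total = 4
  4 → 5: |5-4| = 1, total = 5
  5 → 6: |6-5| = 1, total = 6
  6 → 7: |7-6| = 1, total = 7
  7 → 8: |8-7| = 1, total = 8

Answer: 8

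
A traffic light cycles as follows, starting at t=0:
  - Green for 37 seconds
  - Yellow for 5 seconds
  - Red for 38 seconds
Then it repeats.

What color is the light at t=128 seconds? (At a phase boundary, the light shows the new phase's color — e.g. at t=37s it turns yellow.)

Answer: red

Derivation:
Cycle length = 37 + 5 + 38 = 80s
t = 128, phase_t = 128 mod 80 = 48
48 >= 42 → RED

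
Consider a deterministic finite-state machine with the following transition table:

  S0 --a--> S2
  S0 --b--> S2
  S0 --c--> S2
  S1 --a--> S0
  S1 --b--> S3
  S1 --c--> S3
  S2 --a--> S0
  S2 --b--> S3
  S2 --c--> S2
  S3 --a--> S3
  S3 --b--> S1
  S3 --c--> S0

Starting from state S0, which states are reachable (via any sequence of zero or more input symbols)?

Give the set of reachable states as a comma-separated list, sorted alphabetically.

Answer: S0, S1, S2, S3

Derivation:
BFS from S0:
  visit S0: S0--a-->S2 (new), S0--b-->S2 (seen), S0--c-->S2 (seen)
  visit S2: S2--a-->S0 (seen), S2--b-->S3 (new), S2--c-->S2 (seen)
  visit S3: S3--a-->S3 (seen), S3--b-->S1 (new), S3--c-->S0 (seen)
  visit S1: S1--a-->S0 (seen), S1--b-->S3 (seen), S1--c-->S3 (seen)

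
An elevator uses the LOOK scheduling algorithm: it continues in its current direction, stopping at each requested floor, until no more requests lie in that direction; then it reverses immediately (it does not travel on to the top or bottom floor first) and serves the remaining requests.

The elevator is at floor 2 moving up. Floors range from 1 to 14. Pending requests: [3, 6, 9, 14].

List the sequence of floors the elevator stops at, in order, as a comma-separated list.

Current: 2, moving UP
Serve above first (ascending): [3, 6, 9, 14]
Then reverse, serve below (descending): []

Answer: 3, 6, 9, 14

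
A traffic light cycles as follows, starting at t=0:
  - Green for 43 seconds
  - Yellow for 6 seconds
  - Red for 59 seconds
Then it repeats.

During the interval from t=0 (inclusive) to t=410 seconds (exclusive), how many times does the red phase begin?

Cycle = 43+6+59 = 108s
red phase starts at t = k*108 + 49 for k=0,1,2,...
Need k*108+49 < 410 → k < 3.343
k ∈ {0, ..., 3} → 4 starts

Answer: 4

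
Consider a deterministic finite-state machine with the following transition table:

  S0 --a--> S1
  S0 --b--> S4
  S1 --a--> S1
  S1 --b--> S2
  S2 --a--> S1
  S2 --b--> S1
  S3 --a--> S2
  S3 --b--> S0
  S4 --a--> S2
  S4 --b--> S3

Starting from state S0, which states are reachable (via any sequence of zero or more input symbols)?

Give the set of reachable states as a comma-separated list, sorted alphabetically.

BFS from S0:
  visit S0: S0--a-->S1 (new), S0--b-->S4 (new)
  visit S1: S1--a-->S1 (seen), S1--b-->S2 (new)
  visit S4: S4--a-->S2 (seen), S4--b-->S3 (new)
  visit S2: S2--a-->S1 (seen), S2--b-->S1 (seen)
  visit S3: S3--a-->S2 (seen), S3--b-->S0 (seen)

Answer: S0, S1, S2, S3, S4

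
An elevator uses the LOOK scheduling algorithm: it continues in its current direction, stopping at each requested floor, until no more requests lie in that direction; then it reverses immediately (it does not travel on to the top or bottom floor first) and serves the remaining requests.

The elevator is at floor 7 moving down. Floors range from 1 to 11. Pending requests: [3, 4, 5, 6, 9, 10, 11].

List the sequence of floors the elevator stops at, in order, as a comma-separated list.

Answer: 6, 5, 4, 3, 9, 10, 11

Derivation:
Current: 7, moving DOWN
Serve below first (descending): [6, 5, 4, 3]
Then reverse, serve above (ascending): [9, 10, 11]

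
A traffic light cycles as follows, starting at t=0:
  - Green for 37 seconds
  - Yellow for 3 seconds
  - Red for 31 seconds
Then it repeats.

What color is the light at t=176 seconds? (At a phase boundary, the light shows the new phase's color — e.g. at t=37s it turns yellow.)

Cycle length = 37 + 3 + 31 = 71s
t = 176, phase_t = 176 mod 71 = 34
34 < 37 (green end) → GREEN

Answer: green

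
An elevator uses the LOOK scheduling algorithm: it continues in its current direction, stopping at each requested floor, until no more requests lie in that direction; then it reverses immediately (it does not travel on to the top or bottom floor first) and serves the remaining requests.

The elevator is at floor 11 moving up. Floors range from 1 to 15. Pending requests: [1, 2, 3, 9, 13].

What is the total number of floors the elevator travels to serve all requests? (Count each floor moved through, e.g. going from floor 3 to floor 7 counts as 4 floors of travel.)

Start at floor 11 moving up, LOOK stop order: [13, 9, 3, 2, 1]
  11 → 13: |13-11| = 2, total = 2
  13 → 9: |9-13| = 4, total = 6
  9 → 3: |3-9| = 6, total = 12
  3 → 2: |2-3| = 1, total = 13
  2 → 1: |1-2| = 1, total = 14

Answer: 14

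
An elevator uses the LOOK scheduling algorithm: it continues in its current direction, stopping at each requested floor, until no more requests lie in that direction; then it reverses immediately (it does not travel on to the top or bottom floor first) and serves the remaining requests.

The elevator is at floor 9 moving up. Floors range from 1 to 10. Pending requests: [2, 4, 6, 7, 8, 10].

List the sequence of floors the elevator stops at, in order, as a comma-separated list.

Current: 9, moving UP
Serve above first (ascending): [10]
Then reverse, serve below (descending): [8, 7, 6, 4, 2]

Answer: 10, 8, 7, 6, 4, 2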